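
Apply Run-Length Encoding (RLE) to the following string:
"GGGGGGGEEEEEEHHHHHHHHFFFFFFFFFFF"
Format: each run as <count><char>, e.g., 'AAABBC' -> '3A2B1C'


Scanning runs left to right:
  i=0: run of 'G' x 7 -> '7G'
  i=7: run of 'E' x 6 -> '6E'
  i=13: run of 'H' x 8 -> '8H'
  i=21: run of 'F' x 11 -> '11F'

RLE = 7G6E8H11F


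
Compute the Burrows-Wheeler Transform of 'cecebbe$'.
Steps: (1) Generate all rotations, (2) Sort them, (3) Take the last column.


Rotations (sorted):
  0: $cecebbe -> last char: e
  1: bbe$cece -> last char: e
  2: be$ceceb -> last char: b
  3: cebbe$ce -> last char: e
  4: cecebbe$ -> last char: $
  5: e$cecebb -> last char: b
  6: ebbe$cec -> last char: c
  7: ecebbe$c -> last char: c


BWT = eebe$bcc


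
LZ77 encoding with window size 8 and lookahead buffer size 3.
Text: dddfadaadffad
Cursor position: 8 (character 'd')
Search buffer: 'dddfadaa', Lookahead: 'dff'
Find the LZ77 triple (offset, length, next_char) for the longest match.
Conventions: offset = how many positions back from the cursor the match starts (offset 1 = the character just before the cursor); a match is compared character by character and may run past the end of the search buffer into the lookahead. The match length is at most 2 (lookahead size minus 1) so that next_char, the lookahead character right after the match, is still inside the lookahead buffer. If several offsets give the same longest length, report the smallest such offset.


Try each offset into the search buffer:
  offset=1 (pos 7, char 'a'): match length 0
  offset=2 (pos 6, char 'a'): match length 0
  offset=3 (pos 5, char 'd'): match length 1
  offset=4 (pos 4, char 'a'): match length 0
  offset=5 (pos 3, char 'f'): match length 0
  offset=6 (pos 2, char 'd'): match length 2
  offset=7 (pos 1, char 'd'): match length 1
  offset=8 (pos 0, char 'd'): match length 1
Longest match has length 2 at offset 6.
next_char = character at position 8 + 2 = 10 -> 'f'

Best match: offset=6, length=2 (matching 'df' starting at position 2)
LZ77 triple: (6, 2, 'f')


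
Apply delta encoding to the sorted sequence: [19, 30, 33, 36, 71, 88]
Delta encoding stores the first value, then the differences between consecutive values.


First value: 19
Deltas:
  30 - 19 = 11
  33 - 30 = 3
  36 - 33 = 3
  71 - 36 = 35
  88 - 71 = 17


Delta encoded: [19, 11, 3, 3, 35, 17]


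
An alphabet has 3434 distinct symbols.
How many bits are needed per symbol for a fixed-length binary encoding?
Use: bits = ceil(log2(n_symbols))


log2(3434) = 11.7457
Bracket: 2^11 = 2048 < 3434 <= 2^12 = 4096
So ceil(log2(3434)) = 12

bits = ceil(log2(3434)) = ceil(11.7457) = 12 bits


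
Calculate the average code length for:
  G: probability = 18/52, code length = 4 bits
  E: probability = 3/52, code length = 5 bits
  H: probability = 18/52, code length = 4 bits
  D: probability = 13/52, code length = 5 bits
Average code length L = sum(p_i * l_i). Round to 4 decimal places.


Weighted contributions p_i * l_i:
  G: (18/52) * 4 = 72/52
  E: (3/52) * 5 = 15/52
  H: (18/52) * 4 = 72/52
  D: (13/52) * 5 = 65/52
Sum = (72 + 15 + 72 + 65)/52 = 224/52

L = 224/52 = 4.3077 bits/symbol


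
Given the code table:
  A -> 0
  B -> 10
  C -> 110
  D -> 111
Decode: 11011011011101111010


Decoding:
110 -> C
110 -> C
110 -> C
111 -> D
0 -> A
111 -> D
10 -> B
10 -> B


Result: CCCDADBB


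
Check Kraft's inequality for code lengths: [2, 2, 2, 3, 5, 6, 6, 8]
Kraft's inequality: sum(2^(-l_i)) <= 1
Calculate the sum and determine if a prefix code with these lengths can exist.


Sum = 2^(-2) + 2^(-2) + 2^(-2) + 2^(-3) + 2^(-5) + 2^(-6) + 2^(-6) + 2^(-8)
    = 0.25 + 0.25 + 0.25 + 0.125 + 0.03125 + 0.015625 + 0.015625 + 0.00390625
    = 241/256 = 0.94140625
Since 0.94140625 <= 1, Kraft's inequality IS satisfied.
A prefix code with these lengths CAN exist.

Kraft sum = 0.94140625. Satisfied.


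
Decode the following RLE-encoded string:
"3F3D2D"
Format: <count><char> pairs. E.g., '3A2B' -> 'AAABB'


Expanding each <count><char> pair:
  3F -> 'FFF'
  3D -> 'DDD'
  2D -> 'DD'

Decoded = FFFDDDDD


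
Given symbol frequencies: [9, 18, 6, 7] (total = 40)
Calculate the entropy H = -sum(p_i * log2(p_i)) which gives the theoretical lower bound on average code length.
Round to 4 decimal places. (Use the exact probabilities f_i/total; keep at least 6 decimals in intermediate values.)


Per-symbol terms -p_i * log2(p_i) with p_i = f_i/40:
  p = 9/40 = 0.225000: log2(p) = -2.152003, -p*log2(p) = 0.484201
  p = 18/40 = 0.450000: log2(p) = -1.152003, -p*log2(p) = 0.518401
  p = 6/40 = 0.150000: log2(p) = -2.736966, -p*log2(p) = 0.410545
  p = 7/40 = 0.175000: log2(p) = -2.514573, -p*log2(p) = 0.440050
H = 0.484201 + 0.518401 + 0.410545 + 0.440050 = 1.853197

H = 1.8532 bits/symbol


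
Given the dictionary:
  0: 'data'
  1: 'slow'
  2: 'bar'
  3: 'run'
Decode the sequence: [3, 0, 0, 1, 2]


Look up each index in the dictionary:
  3 -> 'run'
  0 -> 'data'
  0 -> 'data'
  1 -> 'slow'
  2 -> 'bar'

Decoded: "run data data slow bar"


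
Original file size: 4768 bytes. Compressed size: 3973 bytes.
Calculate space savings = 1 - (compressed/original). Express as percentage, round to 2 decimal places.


ratio = compressed/original = 3973/4768 = 0.833263
savings = 1 - ratio = 1 - 0.833263 = 0.166737
as a percentage: 0.166737 * 100 = 16.67%

Space savings = 1 - 3973/4768 = 16.67%


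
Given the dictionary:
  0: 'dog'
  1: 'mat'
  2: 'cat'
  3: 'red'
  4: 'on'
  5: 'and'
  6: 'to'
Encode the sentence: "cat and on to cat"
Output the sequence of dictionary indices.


Look up each word in the dictionary:
  'cat' -> 2
  'and' -> 5
  'on' -> 4
  'to' -> 6
  'cat' -> 2

Encoded: [2, 5, 4, 6, 2]


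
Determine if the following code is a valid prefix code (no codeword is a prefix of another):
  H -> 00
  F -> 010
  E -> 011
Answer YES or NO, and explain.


Checking each pair (does one codeword prefix another?):
  H='00' vs F='010': no prefix
  H='00' vs E='011': no prefix
  F='010' vs H='00': no prefix
  F='010' vs E='011': no prefix
  E='011' vs H='00': no prefix
  E='011' vs F='010': no prefix
No violation found over all pairs.

YES -- this is a valid prefix code. No codeword is a prefix of any other codeword.


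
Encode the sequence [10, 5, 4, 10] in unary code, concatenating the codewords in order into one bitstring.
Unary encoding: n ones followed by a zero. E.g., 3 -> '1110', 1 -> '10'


Encode each number as n ones followed by a terminating 0:
  10 -> 11111111110 (11 bits)
  5 -> 111110 (6 bits)
  4 -> 11110 (5 bits)
  10 -> 11111111110 (11 bits)
Total length = 11 + 6 + 5 + 11 = 33 bits.

Unary([10, 5, 4, 10]) = 111111111101111101111011111111110 (33 bits)


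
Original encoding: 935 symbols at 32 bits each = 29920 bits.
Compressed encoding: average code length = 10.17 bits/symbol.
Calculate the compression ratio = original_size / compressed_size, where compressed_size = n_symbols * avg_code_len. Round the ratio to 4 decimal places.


original_size = n_symbols * orig_bits = 935 * 32 = 29920 bits
compressed_size = n_symbols * avg_code_len = 935 * 10.17 = 9508.95 bits
ratio = original_size / compressed_size = 29920 / 9508.95 = 3.1465

Compression ratio = 3.1465


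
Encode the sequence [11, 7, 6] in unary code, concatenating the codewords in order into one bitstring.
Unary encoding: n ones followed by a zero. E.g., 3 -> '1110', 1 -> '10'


Encode each number as n ones followed by a terminating 0:
  11 -> 111111111110 (12 bits)
  7 -> 11111110 (8 bits)
  6 -> 1111110 (7 bits)
Total length = 12 + 8 + 7 = 27 bits.

Unary([11, 7, 6]) = 111111111110111111101111110 (27 bits)


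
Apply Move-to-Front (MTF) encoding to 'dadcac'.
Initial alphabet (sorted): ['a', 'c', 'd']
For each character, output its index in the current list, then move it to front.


MTF encoding:
'd': index 2 in ['a', 'c', 'd'] -> ['d', 'a', 'c']
'a': index 1 in ['d', 'a', 'c'] -> ['a', 'd', 'c']
'd': index 1 in ['a', 'd', 'c'] -> ['d', 'a', 'c']
'c': index 2 in ['d', 'a', 'c'] -> ['c', 'd', 'a']
'a': index 2 in ['c', 'd', 'a'] -> ['a', 'c', 'd']
'c': index 1 in ['a', 'c', 'd'] -> ['c', 'a', 'd']


Output: [2, 1, 1, 2, 2, 1]


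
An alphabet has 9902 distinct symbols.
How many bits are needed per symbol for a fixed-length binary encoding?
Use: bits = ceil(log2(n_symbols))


log2(9902) = 13.2735
Bracket: 2^13 = 8192 < 9902 <= 2^14 = 16384
So ceil(log2(9902)) = 14

bits = ceil(log2(9902)) = ceil(13.2735) = 14 bits


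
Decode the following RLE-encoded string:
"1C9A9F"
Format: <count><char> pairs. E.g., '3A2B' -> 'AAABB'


Expanding each <count><char> pair:
  1C -> 'C'
  9A -> 'AAAAAAAAA'
  9F -> 'FFFFFFFFF'

Decoded = CAAAAAAAAAFFFFFFFFF


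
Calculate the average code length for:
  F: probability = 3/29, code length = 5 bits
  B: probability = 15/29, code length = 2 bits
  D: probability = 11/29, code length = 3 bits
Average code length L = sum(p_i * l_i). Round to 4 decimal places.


Weighted contributions p_i * l_i:
  F: (3/29) * 5 = 15/29
  B: (15/29) * 2 = 30/29
  D: (11/29) * 3 = 33/29
Sum = (15 + 30 + 33)/29 = 78/29

L = 78/29 = 2.6897 bits/symbol


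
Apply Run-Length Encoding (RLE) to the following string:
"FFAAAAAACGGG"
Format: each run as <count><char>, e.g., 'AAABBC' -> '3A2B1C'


Scanning runs left to right:
  i=0: run of 'F' x 2 -> '2F'
  i=2: run of 'A' x 6 -> '6A'
  i=8: run of 'C' x 1 -> '1C'
  i=9: run of 'G' x 3 -> '3G'

RLE = 2F6A1C3G


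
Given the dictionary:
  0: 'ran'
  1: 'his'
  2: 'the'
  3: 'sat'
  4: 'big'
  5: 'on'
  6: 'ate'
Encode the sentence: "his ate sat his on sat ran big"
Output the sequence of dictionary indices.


Look up each word in the dictionary:
  'his' -> 1
  'ate' -> 6
  'sat' -> 3
  'his' -> 1
  'on' -> 5
  'sat' -> 3
  'ran' -> 0
  'big' -> 4

Encoded: [1, 6, 3, 1, 5, 3, 0, 4]


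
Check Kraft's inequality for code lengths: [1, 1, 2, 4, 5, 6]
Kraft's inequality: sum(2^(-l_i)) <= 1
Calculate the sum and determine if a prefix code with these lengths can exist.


Sum = 2^(-1) + 2^(-1) + 2^(-2) + 2^(-4) + 2^(-5) + 2^(-6)
    = 0.5 + 0.5 + 0.25 + 0.0625 + 0.03125 + 0.015625
    = 87/64 = 1.359375
Since 1.359375 > 1, Kraft's inequality is NOT satisfied.
A prefix code with these lengths CANNOT exist.

Kraft sum = 1.359375. Not satisfied.


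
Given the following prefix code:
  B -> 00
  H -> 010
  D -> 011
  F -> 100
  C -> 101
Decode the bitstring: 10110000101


Decoding step by step:
Bits 101 -> C
Bits 100 -> F
Bits 00 -> B
Bits 101 -> C


Decoded message: CFBC


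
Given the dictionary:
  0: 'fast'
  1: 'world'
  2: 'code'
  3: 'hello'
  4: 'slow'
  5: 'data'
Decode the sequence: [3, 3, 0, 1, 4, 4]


Look up each index in the dictionary:
  3 -> 'hello'
  3 -> 'hello'
  0 -> 'fast'
  1 -> 'world'
  4 -> 'slow'
  4 -> 'slow'

Decoded: "hello hello fast world slow slow"


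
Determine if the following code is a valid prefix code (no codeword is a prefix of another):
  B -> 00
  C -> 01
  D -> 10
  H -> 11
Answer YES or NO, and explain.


Checking each pair (does one codeword prefix another?):
  B='00' vs C='01': no prefix
  B='00' vs D='10': no prefix
  B='00' vs H='11': no prefix
  C='01' vs B='00': no prefix
  C='01' vs D='10': no prefix
  C='01' vs H='11': no prefix
  D='10' vs B='00': no prefix
  D='10' vs C='01': no prefix
  D='10' vs H='11': no prefix
  H='11' vs B='00': no prefix
  H='11' vs C='01': no prefix
  H='11' vs D='10': no prefix
No violation found over all pairs.

YES -- this is a valid prefix code. No codeword is a prefix of any other codeword.


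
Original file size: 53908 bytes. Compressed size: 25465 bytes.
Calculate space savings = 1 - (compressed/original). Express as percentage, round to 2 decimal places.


ratio = compressed/original = 25465/53908 = 0.472379
savings = 1 - ratio = 1 - 0.472379 = 0.527621
as a percentage: 0.527621 * 100 = 52.76%

Space savings = 1 - 25465/53908 = 52.76%


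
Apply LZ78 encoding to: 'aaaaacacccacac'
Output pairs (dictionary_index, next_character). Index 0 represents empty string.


LZ78 encoding steps:
Dictionary: {0: ''}
Step 1: w='' (idx 0), next='a' -> output (0, 'a'), add 'a' as idx 1
Step 2: w='a' (idx 1), next='a' -> output (1, 'a'), add 'aa' as idx 2
Step 3: w='aa' (idx 2), next='c' -> output (2, 'c'), add 'aac' as idx 3
Step 4: w='a' (idx 1), next='c' -> output (1, 'c'), add 'ac' as idx 4
Step 5: w='' (idx 0), next='c' -> output (0, 'c'), add 'c' as idx 5
Step 6: w='c' (idx 5), next='a' -> output (5, 'a'), add 'ca' as idx 6
Step 7: w='ca' (idx 6), next='c' -> output (6, 'c'), add 'cac' as idx 7


Encoded: [(0, 'a'), (1, 'a'), (2, 'c'), (1, 'c'), (0, 'c'), (5, 'a'), (6, 'c')]


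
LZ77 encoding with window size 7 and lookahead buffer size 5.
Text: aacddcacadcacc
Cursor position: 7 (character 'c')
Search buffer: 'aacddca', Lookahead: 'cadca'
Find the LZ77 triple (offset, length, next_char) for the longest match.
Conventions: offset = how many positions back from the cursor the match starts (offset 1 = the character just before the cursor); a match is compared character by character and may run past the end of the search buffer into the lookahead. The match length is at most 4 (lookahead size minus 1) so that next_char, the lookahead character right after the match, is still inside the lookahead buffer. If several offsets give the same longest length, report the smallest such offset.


Try each offset into the search buffer:
  offset=1 (pos 6, char 'a'): match length 0
  offset=2 (pos 5, char 'c'): match length 2
  offset=3 (pos 4, char 'd'): match length 0
  offset=4 (pos 3, char 'd'): match length 0
  offset=5 (pos 2, char 'c'): match length 1
  offset=6 (pos 1, char 'a'): match length 0
  offset=7 (pos 0, char 'a'): match length 0
Longest match has length 2 at offset 2.
next_char = character at position 7 + 2 = 9 -> 'd'

Best match: offset=2, length=2 (matching 'ca' starting at position 5)
LZ77 triple: (2, 2, 'd')


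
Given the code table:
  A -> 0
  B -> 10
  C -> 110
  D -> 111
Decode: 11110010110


Decoding:
111 -> D
10 -> B
0 -> A
10 -> B
110 -> C


Result: DBABC


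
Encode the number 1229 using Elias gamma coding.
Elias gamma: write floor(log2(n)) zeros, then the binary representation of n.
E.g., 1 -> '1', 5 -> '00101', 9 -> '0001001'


num_bits = floor(log2(1229)) + 1 = 11
leading_zeros = num_bits - 1 = 10
binary(1229) = 10011001101

Elias gamma(1229) = '0000000000' + '10011001101' = 000000000010011001101 (21 bits)


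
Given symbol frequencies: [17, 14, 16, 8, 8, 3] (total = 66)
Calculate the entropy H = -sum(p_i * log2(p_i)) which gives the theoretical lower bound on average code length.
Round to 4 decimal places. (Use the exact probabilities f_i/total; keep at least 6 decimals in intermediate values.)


Per-symbol terms -p_i * log2(p_i) with p_i = f_i/66:
  p = 17/66 = 0.257576: log2(p) = -1.956931, -p*log2(p) = 0.504058
  p = 14/66 = 0.212121: log2(p) = -2.237039, -p*log2(p) = 0.474523
  p = 16/66 = 0.242424: log2(p) = -2.044394, -p*log2(p) = 0.495611
  p = 8/66 = 0.121212: log2(p) = -3.044394, -p*log2(p) = 0.369017
  p = 8/66 = 0.121212: log2(p) = -3.044394, -p*log2(p) = 0.369017
  p = 3/66 = 0.045455: log2(p) = -4.459432, -p*log2(p) = 0.202701
H = 0.504058 + 0.474523 + 0.495611 + 0.369017 + 0.369017 + 0.202701 = 2.414927

H = 2.4149 bits/symbol


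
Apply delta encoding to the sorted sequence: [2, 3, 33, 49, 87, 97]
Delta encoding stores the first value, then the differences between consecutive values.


First value: 2
Deltas:
  3 - 2 = 1
  33 - 3 = 30
  49 - 33 = 16
  87 - 49 = 38
  97 - 87 = 10


Delta encoded: [2, 1, 30, 16, 38, 10]


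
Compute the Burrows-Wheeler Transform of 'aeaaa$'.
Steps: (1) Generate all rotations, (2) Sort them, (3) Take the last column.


Rotations (sorted):
  0: $aeaaa -> last char: a
  1: a$aeaa -> last char: a
  2: aa$aea -> last char: a
  3: aaa$ae -> last char: e
  4: aeaaa$ -> last char: $
  5: eaaa$a -> last char: a


BWT = aaae$a


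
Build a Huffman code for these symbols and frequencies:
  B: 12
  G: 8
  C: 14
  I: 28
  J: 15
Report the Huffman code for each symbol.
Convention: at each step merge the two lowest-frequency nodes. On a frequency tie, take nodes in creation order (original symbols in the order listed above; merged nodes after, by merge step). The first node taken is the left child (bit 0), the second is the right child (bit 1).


Huffman tree construction:
Step 1: Merge G(8) + B(12) = 20
Step 2: Merge C(14) + J(15) = 29
Step 3: Merge (G+B)(20) + I(28) = 48
Step 4: Merge (C+J)(29) + ((G+B)+I)(48) = 77
Read each symbol's code off the tree from the root (left child = 0, right child = 1).

Codes:
  B: 101 (length 3)
  G: 100 (length 3)
  C: 00 (length 2)
  I: 11 (length 2)
  J: 01 (length 2)
Average code length: 174/77 = 2.2597 bits/symbol


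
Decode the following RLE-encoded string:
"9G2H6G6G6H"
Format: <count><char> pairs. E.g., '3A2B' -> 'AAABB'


Expanding each <count><char> pair:
  9G -> 'GGGGGGGGG'
  2H -> 'HH'
  6G -> 'GGGGGG'
  6G -> 'GGGGGG'
  6H -> 'HHHHHH'

Decoded = GGGGGGGGGHHGGGGGGGGGGGGHHHHHH


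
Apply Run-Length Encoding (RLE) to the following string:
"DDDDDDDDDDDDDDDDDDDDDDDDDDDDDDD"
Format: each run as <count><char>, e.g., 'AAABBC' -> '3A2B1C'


Scanning runs left to right:
  i=0: run of 'D' x 31 -> '31D'

RLE = 31D


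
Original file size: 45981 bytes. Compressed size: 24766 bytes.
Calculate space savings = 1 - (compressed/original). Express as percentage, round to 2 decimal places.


ratio = compressed/original = 24766/45981 = 0.538614
savings = 1 - ratio = 1 - 0.538614 = 0.461386
as a percentage: 0.461386 * 100 = 46.14%

Space savings = 1 - 24766/45981 = 46.14%


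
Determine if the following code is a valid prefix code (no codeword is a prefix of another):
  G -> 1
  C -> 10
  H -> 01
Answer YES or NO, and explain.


Checking each pair (does one codeword prefix another?):
  G='1' vs C='10': prefix -- VIOLATION

NO -- this is NOT a valid prefix code. G (1) is a prefix of C (10).


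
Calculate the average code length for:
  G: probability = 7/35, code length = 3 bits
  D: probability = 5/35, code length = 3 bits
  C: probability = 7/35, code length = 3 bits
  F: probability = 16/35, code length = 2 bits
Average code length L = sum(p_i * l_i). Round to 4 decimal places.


Weighted contributions p_i * l_i:
  G: (7/35) * 3 = 21/35
  D: (5/35) * 3 = 15/35
  C: (7/35) * 3 = 21/35
  F: (16/35) * 2 = 32/35
Sum = (21 + 15 + 21 + 32)/35 = 89/35

L = 89/35 = 2.5429 bits/symbol


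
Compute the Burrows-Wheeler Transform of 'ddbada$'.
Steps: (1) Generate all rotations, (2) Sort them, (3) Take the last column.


Rotations (sorted):
  0: $ddbada -> last char: a
  1: a$ddbad -> last char: d
  2: ada$ddb -> last char: b
  3: bada$dd -> last char: d
  4: da$ddba -> last char: a
  5: dbada$d -> last char: d
  6: ddbada$ -> last char: $


BWT = adbdad$


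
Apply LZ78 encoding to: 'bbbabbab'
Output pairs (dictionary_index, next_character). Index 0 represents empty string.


LZ78 encoding steps:
Dictionary: {0: ''}
Step 1: w='' (idx 0), next='b' -> output (0, 'b'), add 'b' as idx 1
Step 2: w='b' (idx 1), next='b' -> output (1, 'b'), add 'bb' as idx 2
Step 3: w='' (idx 0), next='a' -> output (0, 'a'), add 'a' as idx 3
Step 4: w='bb' (idx 2), next='a' -> output (2, 'a'), add 'bba' as idx 4
Step 5: w='b' (idx 1), end of input -> output (1, '')


Encoded: [(0, 'b'), (1, 'b'), (0, 'a'), (2, 'a'), (1, '')]


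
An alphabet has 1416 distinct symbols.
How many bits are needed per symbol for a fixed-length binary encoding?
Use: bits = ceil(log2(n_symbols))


log2(1416) = 10.4676
Bracket: 2^10 = 1024 < 1416 <= 2^11 = 2048
So ceil(log2(1416)) = 11

bits = ceil(log2(1416)) = ceil(10.4676) = 11 bits


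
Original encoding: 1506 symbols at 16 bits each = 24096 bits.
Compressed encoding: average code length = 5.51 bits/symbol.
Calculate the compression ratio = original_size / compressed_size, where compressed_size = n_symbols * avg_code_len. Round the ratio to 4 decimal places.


original_size = n_symbols * orig_bits = 1506 * 16 = 24096 bits
compressed_size = n_symbols * avg_code_len = 1506 * 5.51 = 8298.06 bits
ratio = original_size / compressed_size = 24096 / 8298.06 = 2.9038

Compression ratio = 2.9038


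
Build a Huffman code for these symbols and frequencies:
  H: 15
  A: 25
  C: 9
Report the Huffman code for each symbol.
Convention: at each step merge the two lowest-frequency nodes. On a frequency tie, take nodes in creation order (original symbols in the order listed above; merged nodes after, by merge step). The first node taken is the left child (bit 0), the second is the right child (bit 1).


Huffman tree construction:
Step 1: Merge C(9) + H(15) = 24
Step 2: Merge (C+H)(24) + A(25) = 49
Read each symbol's code off the tree from the root (left child = 0, right child = 1).

Codes:
  H: 01 (length 2)
  A: 1 (length 1)
  C: 00 (length 2)
Average code length: 73/49 = 1.4898 bits/symbol


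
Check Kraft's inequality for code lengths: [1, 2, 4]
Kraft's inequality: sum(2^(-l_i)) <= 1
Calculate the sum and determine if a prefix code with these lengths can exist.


Sum = 2^(-1) + 2^(-2) + 2^(-4)
    = 0.5 + 0.25 + 0.0625
    = 13/16 = 0.8125
Since 0.8125 <= 1, Kraft's inequality IS satisfied.
A prefix code with these lengths CAN exist.

Kraft sum = 0.8125. Satisfied.


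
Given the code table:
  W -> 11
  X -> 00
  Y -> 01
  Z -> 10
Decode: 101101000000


Decoding:
10 -> Z
11 -> W
01 -> Y
00 -> X
00 -> X
00 -> X


Result: ZWYXXX


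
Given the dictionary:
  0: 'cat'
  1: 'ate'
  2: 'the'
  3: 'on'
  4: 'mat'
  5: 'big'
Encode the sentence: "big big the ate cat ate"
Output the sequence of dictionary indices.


Look up each word in the dictionary:
  'big' -> 5
  'big' -> 5
  'the' -> 2
  'ate' -> 1
  'cat' -> 0
  'ate' -> 1

Encoded: [5, 5, 2, 1, 0, 1]


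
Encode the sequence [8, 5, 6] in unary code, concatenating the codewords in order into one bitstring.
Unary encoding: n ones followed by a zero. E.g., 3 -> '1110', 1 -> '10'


Encode each number as n ones followed by a terminating 0:
  8 -> 111111110 (9 bits)
  5 -> 111110 (6 bits)
  6 -> 1111110 (7 bits)
Total length = 9 + 6 + 7 = 22 bits.

Unary([8, 5, 6]) = 1111111101111101111110 (22 bits)


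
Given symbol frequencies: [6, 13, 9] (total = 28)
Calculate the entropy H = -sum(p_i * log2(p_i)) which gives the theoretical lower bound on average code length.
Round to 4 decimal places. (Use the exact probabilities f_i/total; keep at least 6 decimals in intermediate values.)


Per-symbol terms -p_i * log2(p_i) with p_i = f_i/28:
  p = 6/28 = 0.214286: log2(p) = -2.222392, -p*log2(p) = 0.476227
  p = 13/28 = 0.464286: log2(p) = -1.106915, -p*log2(p) = 0.513925
  p = 9/28 = 0.321429: log2(p) = -1.637430, -p*log2(p) = 0.526317
H = 0.476227 + 0.513925 + 0.526317 = 1.516469

H = 1.5165 bits/symbol


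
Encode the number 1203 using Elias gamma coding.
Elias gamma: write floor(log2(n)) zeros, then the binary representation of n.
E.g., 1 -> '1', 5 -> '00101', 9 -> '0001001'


num_bits = floor(log2(1203)) + 1 = 11
leading_zeros = num_bits - 1 = 10
binary(1203) = 10010110011

Elias gamma(1203) = '0000000000' + '10010110011' = 000000000010010110011 (21 bits)


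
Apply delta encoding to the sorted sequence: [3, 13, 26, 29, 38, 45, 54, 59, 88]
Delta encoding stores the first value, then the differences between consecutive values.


First value: 3
Deltas:
  13 - 3 = 10
  26 - 13 = 13
  29 - 26 = 3
  38 - 29 = 9
  45 - 38 = 7
  54 - 45 = 9
  59 - 54 = 5
  88 - 59 = 29


Delta encoded: [3, 10, 13, 3, 9, 7, 9, 5, 29]


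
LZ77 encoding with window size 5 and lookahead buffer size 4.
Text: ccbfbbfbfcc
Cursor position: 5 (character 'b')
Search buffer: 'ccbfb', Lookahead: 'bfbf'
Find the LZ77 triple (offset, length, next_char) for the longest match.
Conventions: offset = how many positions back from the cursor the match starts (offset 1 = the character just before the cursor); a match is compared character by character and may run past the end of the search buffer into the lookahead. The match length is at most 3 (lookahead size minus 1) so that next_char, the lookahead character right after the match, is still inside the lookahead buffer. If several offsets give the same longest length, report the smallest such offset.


Try each offset into the search buffer:
  offset=1 (pos 4, char 'b'): match length 1
  offset=2 (pos 3, char 'f'): match length 0
  offset=3 (pos 2, char 'b'): match length 3
  offset=4 (pos 1, char 'c'): match length 0
  offset=5 (pos 0, char 'c'): match length 0
Longest match has length 3 at offset 3.
next_char = character at position 5 + 3 = 8 -> 'f'

Best match: offset=3, length=3 (matching 'bfb' starting at position 2)
LZ77 triple: (3, 3, 'f')


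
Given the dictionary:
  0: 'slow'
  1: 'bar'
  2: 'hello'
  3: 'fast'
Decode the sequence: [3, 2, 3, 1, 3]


Look up each index in the dictionary:
  3 -> 'fast'
  2 -> 'hello'
  3 -> 'fast'
  1 -> 'bar'
  3 -> 'fast'

Decoded: "fast hello fast bar fast"


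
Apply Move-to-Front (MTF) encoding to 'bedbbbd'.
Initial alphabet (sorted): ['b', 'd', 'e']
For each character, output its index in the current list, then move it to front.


MTF encoding:
'b': index 0 in ['b', 'd', 'e'] -> ['b', 'd', 'e']
'e': index 2 in ['b', 'd', 'e'] -> ['e', 'b', 'd']
'd': index 2 in ['e', 'b', 'd'] -> ['d', 'e', 'b']
'b': index 2 in ['d', 'e', 'b'] -> ['b', 'd', 'e']
'b': index 0 in ['b', 'd', 'e'] -> ['b', 'd', 'e']
'b': index 0 in ['b', 'd', 'e'] -> ['b', 'd', 'e']
'd': index 1 in ['b', 'd', 'e'] -> ['d', 'b', 'e']


Output: [0, 2, 2, 2, 0, 0, 1]


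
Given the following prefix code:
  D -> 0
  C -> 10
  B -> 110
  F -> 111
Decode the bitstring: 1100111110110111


Decoding step by step:
Bits 110 -> B
Bits 0 -> D
Bits 111 -> F
Bits 110 -> B
Bits 110 -> B
Bits 111 -> F


Decoded message: BDFBBF


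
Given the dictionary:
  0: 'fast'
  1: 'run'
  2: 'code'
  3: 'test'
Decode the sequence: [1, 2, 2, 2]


Look up each index in the dictionary:
  1 -> 'run'
  2 -> 'code'
  2 -> 'code'
  2 -> 'code'

Decoded: "run code code code"


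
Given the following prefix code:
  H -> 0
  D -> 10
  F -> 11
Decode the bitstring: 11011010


Decoding step by step:
Bits 11 -> F
Bits 0 -> H
Bits 11 -> F
Bits 0 -> H
Bits 10 -> D


Decoded message: FHFHD


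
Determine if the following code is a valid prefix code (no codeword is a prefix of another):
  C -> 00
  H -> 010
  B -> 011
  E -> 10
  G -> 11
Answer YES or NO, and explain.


Checking each pair (does one codeword prefix another?):
  C='00' vs H='010': no prefix
  C='00' vs B='011': no prefix
  C='00' vs E='10': no prefix
  C='00' vs G='11': no prefix
  H='010' vs C='00': no prefix
  H='010' vs B='011': no prefix
  H='010' vs E='10': no prefix
  H='010' vs G='11': no prefix
  B='011' vs C='00': no prefix
  B='011' vs H='010': no prefix
  B='011' vs E='10': no prefix
  B='011' vs G='11': no prefix
  E='10' vs C='00': no prefix
  E='10' vs H='010': no prefix
  E='10' vs B='011': no prefix
  E='10' vs G='11': no prefix
  G='11' vs C='00': no prefix
  G='11' vs H='010': no prefix
  G='11' vs B='011': no prefix
  G='11' vs E='10': no prefix
No violation found over all pairs.

YES -- this is a valid prefix code. No codeword is a prefix of any other codeword.


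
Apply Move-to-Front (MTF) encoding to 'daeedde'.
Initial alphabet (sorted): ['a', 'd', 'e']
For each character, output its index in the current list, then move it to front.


MTF encoding:
'd': index 1 in ['a', 'd', 'e'] -> ['d', 'a', 'e']
'a': index 1 in ['d', 'a', 'e'] -> ['a', 'd', 'e']
'e': index 2 in ['a', 'd', 'e'] -> ['e', 'a', 'd']
'e': index 0 in ['e', 'a', 'd'] -> ['e', 'a', 'd']
'd': index 2 in ['e', 'a', 'd'] -> ['d', 'e', 'a']
'd': index 0 in ['d', 'e', 'a'] -> ['d', 'e', 'a']
'e': index 1 in ['d', 'e', 'a'] -> ['e', 'd', 'a']


Output: [1, 1, 2, 0, 2, 0, 1]


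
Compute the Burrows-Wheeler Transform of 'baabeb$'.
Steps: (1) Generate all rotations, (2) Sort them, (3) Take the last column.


Rotations (sorted):
  0: $baabeb -> last char: b
  1: aabeb$b -> last char: b
  2: abeb$ba -> last char: a
  3: b$baabe -> last char: e
  4: baabeb$ -> last char: $
  5: beb$baa -> last char: a
  6: eb$baab -> last char: b


BWT = bbae$ab


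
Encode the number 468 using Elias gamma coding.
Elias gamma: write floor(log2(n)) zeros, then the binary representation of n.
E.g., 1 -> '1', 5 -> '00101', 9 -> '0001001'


num_bits = floor(log2(468)) + 1 = 9
leading_zeros = num_bits - 1 = 8
binary(468) = 111010100

Elias gamma(468) = '00000000' + '111010100' = 00000000111010100 (17 bits)


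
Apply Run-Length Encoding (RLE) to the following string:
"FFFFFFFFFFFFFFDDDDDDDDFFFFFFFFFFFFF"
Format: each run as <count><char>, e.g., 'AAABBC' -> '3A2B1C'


Scanning runs left to right:
  i=0: run of 'F' x 14 -> '14F'
  i=14: run of 'D' x 8 -> '8D'
  i=22: run of 'F' x 13 -> '13F'

RLE = 14F8D13F


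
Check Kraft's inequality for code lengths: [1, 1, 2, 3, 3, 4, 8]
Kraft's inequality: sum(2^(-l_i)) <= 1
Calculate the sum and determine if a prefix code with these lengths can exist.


Sum = 2^(-1) + 2^(-1) + 2^(-2) + 2^(-3) + 2^(-3) + 2^(-4) + 2^(-8)
    = 0.5 + 0.5 + 0.25 + 0.125 + 0.125 + 0.0625 + 0.00390625
    = 401/256 = 1.56640625
Since 1.56640625 > 1, Kraft's inequality is NOT satisfied.
A prefix code with these lengths CANNOT exist.

Kraft sum = 1.56640625. Not satisfied.


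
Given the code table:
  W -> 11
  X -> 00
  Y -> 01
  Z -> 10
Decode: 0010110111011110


Decoding:
00 -> X
10 -> Z
11 -> W
01 -> Y
11 -> W
01 -> Y
11 -> W
10 -> Z


Result: XZWYWYWZ


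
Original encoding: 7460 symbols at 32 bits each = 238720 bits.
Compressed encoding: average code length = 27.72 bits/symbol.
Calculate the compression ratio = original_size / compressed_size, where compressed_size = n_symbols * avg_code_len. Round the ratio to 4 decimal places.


original_size = n_symbols * orig_bits = 7460 * 32 = 238720 bits
compressed_size = n_symbols * avg_code_len = 7460 * 27.72 = 206791.2 bits
ratio = original_size / compressed_size = 238720 / 206791.2 = 1.1544

Compression ratio = 1.1544


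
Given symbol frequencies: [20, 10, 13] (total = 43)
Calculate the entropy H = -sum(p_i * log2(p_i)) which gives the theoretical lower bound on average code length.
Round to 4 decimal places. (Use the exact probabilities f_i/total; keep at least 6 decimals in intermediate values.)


Per-symbol terms -p_i * log2(p_i) with p_i = f_i/43:
  p = 20/43 = 0.465116: log2(p) = -1.104337, -p*log2(p) = 0.513645
  p = 10/43 = 0.232558: log2(p) = -2.104337, -p*log2(p) = 0.489381
  p = 13/43 = 0.302326: log2(p) = -1.725825, -p*log2(p) = 0.521761
H = 0.513645 + 0.489381 + 0.521761 = 1.524787

H = 1.5248 bits/symbol


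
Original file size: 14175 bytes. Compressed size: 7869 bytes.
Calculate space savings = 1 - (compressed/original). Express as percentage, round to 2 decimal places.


ratio = compressed/original = 7869/14175 = 0.555132
savings = 1 - ratio = 1 - 0.555132 = 0.444868
as a percentage: 0.444868 * 100 = 44.49%

Space savings = 1 - 7869/14175 = 44.49%


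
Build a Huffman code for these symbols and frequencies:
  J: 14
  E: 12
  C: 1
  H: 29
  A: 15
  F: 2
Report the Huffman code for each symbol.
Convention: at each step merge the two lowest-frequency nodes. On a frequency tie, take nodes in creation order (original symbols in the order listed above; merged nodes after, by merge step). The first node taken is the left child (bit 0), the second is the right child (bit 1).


Huffman tree construction:
Step 1: Merge C(1) + F(2) = 3
Step 2: Merge (C+F)(3) + E(12) = 15
Step 3: Merge J(14) + A(15) = 29
Step 4: Merge ((C+F)+E)(15) + H(29) = 44
Step 5: Merge (J+A)(29) + (((C+F)+E)+H)(44) = 73
Read each symbol's code off the tree from the root (left child = 0, right child = 1).

Codes:
  J: 00 (length 2)
  E: 101 (length 3)
  C: 1000 (length 4)
  H: 11 (length 2)
  A: 01 (length 2)
  F: 1001 (length 4)
Average code length: 164/73 = 2.2466 bits/symbol


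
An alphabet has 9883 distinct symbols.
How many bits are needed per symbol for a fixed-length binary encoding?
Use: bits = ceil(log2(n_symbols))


log2(9883) = 13.2707
Bracket: 2^13 = 8192 < 9883 <= 2^14 = 16384
So ceil(log2(9883)) = 14

bits = ceil(log2(9883)) = ceil(13.2707) = 14 bits


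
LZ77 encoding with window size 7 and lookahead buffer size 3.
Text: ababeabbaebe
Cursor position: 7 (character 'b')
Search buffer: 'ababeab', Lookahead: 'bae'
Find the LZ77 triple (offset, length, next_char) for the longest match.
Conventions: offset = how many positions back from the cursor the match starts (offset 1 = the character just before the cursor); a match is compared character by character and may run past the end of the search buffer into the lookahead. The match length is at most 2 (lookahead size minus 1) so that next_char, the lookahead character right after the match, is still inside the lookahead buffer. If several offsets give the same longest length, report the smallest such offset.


Try each offset into the search buffer:
  offset=1 (pos 6, char 'b'): match length 1
  offset=2 (pos 5, char 'a'): match length 0
  offset=3 (pos 4, char 'e'): match length 0
  offset=4 (pos 3, char 'b'): match length 1
  offset=5 (pos 2, char 'a'): match length 0
  offset=6 (pos 1, char 'b'): match length 2
  offset=7 (pos 0, char 'a'): match length 0
Longest match has length 2 at offset 6.
next_char = character at position 7 + 2 = 9 -> 'e'

Best match: offset=6, length=2 (matching 'ba' starting at position 1)
LZ77 triple: (6, 2, 'e')


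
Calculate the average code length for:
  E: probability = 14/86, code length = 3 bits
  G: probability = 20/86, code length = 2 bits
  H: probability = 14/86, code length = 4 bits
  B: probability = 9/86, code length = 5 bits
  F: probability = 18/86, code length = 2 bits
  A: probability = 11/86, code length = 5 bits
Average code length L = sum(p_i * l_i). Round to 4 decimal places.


Weighted contributions p_i * l_i:
  E: (14/86) * 3 = 42/86
  G: (20/86) * 2 = 40/86
  H: (14/86) * 4 = 56/86
  B: (9/86) * 5 = 45/86
  F: (18/86) * 2 = 36/86
  A: (11/86) * 5 = 55/86
Sum = (42 + 40 + 56 + 45 + 36 + 55)/86 = 274/86

L = 274/86 = 3.1860 bits/symbol


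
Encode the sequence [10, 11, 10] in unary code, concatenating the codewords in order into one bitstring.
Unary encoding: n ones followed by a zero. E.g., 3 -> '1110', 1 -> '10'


Encode each number as n ones followed by a terminating 0:
  10 -> 11111111110 (11 bits)
  11 -> 111111111110 (12 bits)
  10 -> 11111111110 (11 bits)
Total length = 11 + 12 + 11 = 34 bits.

Unary([10, 11, 10]) = 1111111111011111111111011111111110 (34 bits)


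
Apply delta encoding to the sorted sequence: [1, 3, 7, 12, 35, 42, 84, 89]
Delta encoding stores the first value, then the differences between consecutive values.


First value: 1
Deltas:
  3 - 1 = 2
  7 - 3 = 4
  12 - 7 = 5
  35 - 12 = 23
  42 - 35 = 7
  84 - 42 = 42
  89 - 84 = 5


Delta encoded: [1, 2, 4, 5, 23, 7, 42, 5]


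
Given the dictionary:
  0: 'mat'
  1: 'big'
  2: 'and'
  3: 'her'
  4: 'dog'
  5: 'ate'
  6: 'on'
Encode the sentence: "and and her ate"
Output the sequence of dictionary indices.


Look up each word in the dictionary:
  'and' -> 2
  'and' -> 2
  'her' -> 3
  'ate' -> 5

Encoded: [2, 2, 3, 5]


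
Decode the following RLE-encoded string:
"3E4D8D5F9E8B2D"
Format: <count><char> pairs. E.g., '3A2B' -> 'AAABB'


Expanding each <count><char> pair:
  3E -> 'EEE'
  4D -> 'DDDD'
  8D -> 'DDDDDDDD'
  5F -> 'FFFFF'
  9E -> 'EEEEEEEEE'
  8B -> 'BBBBBBBB'
  2D -> 'DD'

Decoded = EEEDDDDDDDDDDDDFFFFFEEEEEEEEEBBBBBBBBDD


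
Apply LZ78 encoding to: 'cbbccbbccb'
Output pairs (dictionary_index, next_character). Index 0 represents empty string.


LZ78 encoding steps:
Dictionary: {0: ''}
Step 1: w='' (idx 0), next='c' -> output (0, 'c'), add 'c' as idx 1
Step 2: w='' (idx 0), next='b' -> output (0, 'b'), add 'b' as idx 2
Step 3: w='b' (idx 2), next='c' -> output (2, 'c'), add 'bc' as idx 3
Step 4: w='c' (idx 1), next='b' -> output (1, 'b'), add 'cb' as idx 4
Step 5: w='bc' (idx 3), next='c' -> output (3, 'c'), add 'bcc' as idx 5
Step 6: w='b' (idx 2), end of input -> output (2, '')


Encoded: [(0, 'c'), (0, 'b'), (2, 'c'), (1, 'b'), (3, 'c'), (2, '')]


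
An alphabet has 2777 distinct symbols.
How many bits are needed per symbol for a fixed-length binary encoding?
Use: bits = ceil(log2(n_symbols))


log2(2777) = 11.4393
Bracket: 2^11 = 2048 < 2777 <= 2^12 = 4096
So ceil(log2(2777)) = 12

bits = ceil(log2(2777)) = ceil(11.4393) = 12 bits


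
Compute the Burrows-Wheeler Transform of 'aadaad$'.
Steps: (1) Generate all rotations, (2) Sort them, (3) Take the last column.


Rotations (sorted):
  0: $aadaad -> last char: d
  1: aad$aad -> last char: d
  2: aadaad$ -> last char: $
  3: ad$aada -> last char: a
  4: adaad$a -> last char: a
  5: d$aadaa -> last char: a
  6: daad$aa -> last char: a


BWT = dd$aaaa


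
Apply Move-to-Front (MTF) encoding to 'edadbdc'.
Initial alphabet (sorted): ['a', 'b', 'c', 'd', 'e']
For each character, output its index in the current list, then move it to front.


MTF encoding:
'e': index 4 in ['a', 'b', 'c', 'd', 'e'] -> ['e', 'a', 'b', 'c', 'd']
'd': index 4 in ['e', 'a', 'b', 'c', 'd'] -> ['d', 'e', 'a', 'b', 'c']
'a': index 2 in ['d', 'e', 'a', 'b', 'c'] -> ['a', 'd', 'e', 'b', 'c']
'd': index 1 in ['a', 'd', 'e', 'b', 'c'] -> ['d', 'a', 'e', 'b', 'c']
'b': index 3 in ['d', 'a', 'e', 'b', 'c'] -> ['b', 'd', 'a', 'e', 'c']
'd': index 1 in ['b', 'd', 'a', 'e', 'c'] -> ['d', 'b', 'a', 'e', 'c']
'c': index 4 in ['d', 'b', 'a', 'e', 'c'] -> ['c', 'd', 'b', 'a', 'e']


Output: [4, 4, 2, 1, 3, 1, 4]


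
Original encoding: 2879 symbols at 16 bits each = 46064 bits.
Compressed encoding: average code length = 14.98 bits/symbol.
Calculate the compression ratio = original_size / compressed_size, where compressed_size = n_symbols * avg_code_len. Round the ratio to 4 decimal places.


original_size = n_symbols * orig_bits = 2879 * 16 = 46064 bits
compressed_size = n_symbols * avg_code_len = 2879 * 14.98 = 43127.42 bits
ratio = original_size / compressed_size = 46064 / 43127.42 = 1.0681

Compression ratio = 1.0681


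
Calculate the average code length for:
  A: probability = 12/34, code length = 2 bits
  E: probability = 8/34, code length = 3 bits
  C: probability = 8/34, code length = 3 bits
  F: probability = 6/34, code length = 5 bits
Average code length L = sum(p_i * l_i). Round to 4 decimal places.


Weighted contributions p_i * l_i:
  A: (12/34) * 2 = 24/34
  E: (8/34) * 3 = 24/34
  C: (8/34) * 3 = 24/34
  F: (6/34) * 5 = 30/34
Sum = (24 + 24 + 24 + 30)/34 = 102/34

L = 102/34 = 3.0000 bits/symbol


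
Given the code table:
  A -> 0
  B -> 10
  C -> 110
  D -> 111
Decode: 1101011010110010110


Decoding:
110 -> C
10 -> B
110 -> C
10 -> B
110 -> C
0 -> A
10 -> B
110 -> C


Result: CBCBCABC


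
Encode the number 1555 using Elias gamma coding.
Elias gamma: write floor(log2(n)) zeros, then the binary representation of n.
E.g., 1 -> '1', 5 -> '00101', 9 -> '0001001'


num_bits = floor(log2(1555)) + 1 = 11
leading_zeros = num_bits - 1 = 10
binary(1555) = 11000010011

Elias gamma(1555) = '0000000000' + '11000010011' = 000000000011000010011 (21 bits)


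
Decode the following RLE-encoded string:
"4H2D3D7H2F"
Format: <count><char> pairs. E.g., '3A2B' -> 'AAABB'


Expanding each <count><char> pair:
  4H -> 'HHHH'
  2D -> 'DD'
  3D -> 'DDD'
  7H -> 'HHHHHHH'
  2F -> 'FF'

Decoded = HHHHDDDDDHHHHHHHFF


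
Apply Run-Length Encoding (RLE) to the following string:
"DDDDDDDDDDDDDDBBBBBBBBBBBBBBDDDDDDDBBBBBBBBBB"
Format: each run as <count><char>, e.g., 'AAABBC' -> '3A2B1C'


Scanning runs left to right:
  i=0: run of 'D' x 14 -> '14D'
  i=14: run of 'B' x 14 -> '14B'
  i=28: run of 'D' x 7 -> '7D'
  i=35: run of 'B' x 10 -> '10B'

RLE = 14D14B7D10B


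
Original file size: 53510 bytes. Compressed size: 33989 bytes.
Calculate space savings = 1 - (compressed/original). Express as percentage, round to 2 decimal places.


ratio = compressed/original = 33989/53510 = 0.63519
savings = 1 - ratio = 1 - 0.63519 = 0.36481
as a percentage: 0.36481 * 100 = 36.48%

Space savings = 1 - 33989/53510 = 36.48%
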